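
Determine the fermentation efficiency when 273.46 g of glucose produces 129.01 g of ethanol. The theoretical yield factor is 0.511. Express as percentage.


Fermentation efficiency = (actual / (0.511 * glucose)) * 100
= (129.01 / (0.511 * 273.46)) * 100
= 92.3227%

92.3227%


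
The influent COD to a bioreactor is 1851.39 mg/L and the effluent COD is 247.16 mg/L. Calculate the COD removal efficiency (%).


eta = (COD_in - COD_out) / COD_in * 100
= (1851.39 - 247.16) / 1851.39 * 100
= 86.6500%

86.6500%


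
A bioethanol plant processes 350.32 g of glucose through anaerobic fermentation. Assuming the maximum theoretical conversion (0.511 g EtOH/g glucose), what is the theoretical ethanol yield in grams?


Theoretical ethanol yield: m_EtOH = 0.511 * m_glucose
m_EtOH = 0.511 * 350.32 = 179.0135 g

179.0135 g


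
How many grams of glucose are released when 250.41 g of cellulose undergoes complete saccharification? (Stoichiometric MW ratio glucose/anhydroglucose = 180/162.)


glucose = cellulose * 180/162
= 250.41 * 180/162
= 278.2333 g

278.2333 g


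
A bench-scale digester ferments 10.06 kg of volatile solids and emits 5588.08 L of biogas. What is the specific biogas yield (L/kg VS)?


Y = V / VS
= 5588.08 / 10.06
= 555.4751 L/kg VS

555.4751 L/kg VS


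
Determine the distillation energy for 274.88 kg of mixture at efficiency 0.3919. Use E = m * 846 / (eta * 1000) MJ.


E = m * 846 / (eta * 1000)
= 274.88 * 846 / (0.3919 * 1000)
= 593.3873 MJ

593.3873 MJ


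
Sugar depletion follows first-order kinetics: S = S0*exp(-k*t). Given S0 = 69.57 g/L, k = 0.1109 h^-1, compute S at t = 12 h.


S = S0 * exp(-k * t)
S = 69.57 * exp(-0.1109 * 12)
S = 18.3850 g/L

18.3850 g/L


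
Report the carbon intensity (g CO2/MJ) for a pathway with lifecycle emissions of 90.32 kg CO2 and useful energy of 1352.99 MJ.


CI = CO2 * 1000 / E
= 90.32 * 1000 / 1352.99
= 66.7559 g CO2/MJ

66.7559 g CO2/MJ


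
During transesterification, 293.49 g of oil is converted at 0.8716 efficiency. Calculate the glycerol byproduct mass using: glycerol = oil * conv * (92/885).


glycerol = oil * conv * (92/885)
= 293.49 * 0.8716 * 92 / 885
= 26.5923 g

26.5923 g


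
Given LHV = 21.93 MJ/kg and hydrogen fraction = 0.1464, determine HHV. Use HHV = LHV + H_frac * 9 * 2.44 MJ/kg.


HHV = LHV + H_frac * 9 * 2.44
= 21.93 + 0.1464 * 9 * 2.44
= 25.1449 MJ/kg

25.1449 MJ/kg


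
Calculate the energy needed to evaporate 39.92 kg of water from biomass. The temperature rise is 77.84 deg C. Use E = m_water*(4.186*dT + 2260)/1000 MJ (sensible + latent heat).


E = m_water * (4.186 * dT + 2260) / 1000
= 39.92 * (4.186 * 77.84 + 2260) / 1000
= 103.2267 MJ

103.2267 MJ


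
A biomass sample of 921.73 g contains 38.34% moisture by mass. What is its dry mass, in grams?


Wd = Ww * (1 - MC/100)
= 921.73 * (1 - 38.34/100)
= 568.3387 g

568.3387 g


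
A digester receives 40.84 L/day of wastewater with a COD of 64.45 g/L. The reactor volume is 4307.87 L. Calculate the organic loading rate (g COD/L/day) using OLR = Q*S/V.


OLR = Q * S / V
= 40.84 * 64.45 / 4307.87
= 0.6110 g/L/day

0.6110 g/L/day


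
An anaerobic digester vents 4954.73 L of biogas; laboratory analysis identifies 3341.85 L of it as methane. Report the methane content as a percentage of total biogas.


CH4% = V_CH4 / V_total * 100
= 3341.85 / 4954.73 * 100
= 67.4477%

67.4477%


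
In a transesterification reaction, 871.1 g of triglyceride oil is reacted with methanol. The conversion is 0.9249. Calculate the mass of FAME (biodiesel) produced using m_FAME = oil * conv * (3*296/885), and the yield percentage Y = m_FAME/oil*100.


m_FAME = oil * conv * (3 * 296 / 885) = oil * conv * (888/885)
= 871.1 * 0.9249 * 888 / 885
= 808.4115 g
Y = m_FAME / oil * 100 = conv * (888/885) * 100
= 0.9249 * 888 / 885 * 100
= 92.80%

808.4115 g FAME; Y = 92.80%


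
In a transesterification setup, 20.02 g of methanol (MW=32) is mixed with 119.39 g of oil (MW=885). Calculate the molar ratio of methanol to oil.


Molar ratio = n_MeOH / n_oil = (MeOH/32) / (oil/885) = (MeOH * 885) / (32 * oil)
= (20.02 * 885) / (32 * 119.39)
= 4.6376

4.6376


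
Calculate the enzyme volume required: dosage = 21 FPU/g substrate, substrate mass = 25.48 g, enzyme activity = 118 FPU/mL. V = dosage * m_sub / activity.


V = dosage * m_sub / activity
V = 21 * 25.48 / 118
V = 4.5346 mL

4.5346 mL


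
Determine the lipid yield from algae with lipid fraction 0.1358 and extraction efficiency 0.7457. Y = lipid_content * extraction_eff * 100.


Y = lipid_content * extraction_eff * 100
= 0.1358 * 0.7457 * 100
= 10.1266%

10.1266%


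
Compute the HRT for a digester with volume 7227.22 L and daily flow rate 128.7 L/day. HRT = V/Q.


HRT = V / Q
= 7227.22 / 128.7
= 56.1556 days

56.1556 days


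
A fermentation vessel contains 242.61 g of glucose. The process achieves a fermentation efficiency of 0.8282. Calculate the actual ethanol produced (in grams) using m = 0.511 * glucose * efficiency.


Actual ethanol: m = 0.511 * 242.61 * 0.8282
m = 102.6750 g

102.6750 g


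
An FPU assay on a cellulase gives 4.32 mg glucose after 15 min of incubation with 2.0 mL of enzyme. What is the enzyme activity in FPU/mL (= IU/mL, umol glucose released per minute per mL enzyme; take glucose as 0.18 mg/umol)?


Activity = glucose_mg / (0.18 mg/umol * V_mL * t_min)
= 4.32 / (0.18 * 2.0 * 15)
= 0.8000 FPU/mL

0.8000 FPU/mL


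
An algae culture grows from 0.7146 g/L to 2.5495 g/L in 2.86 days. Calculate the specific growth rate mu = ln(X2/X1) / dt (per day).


mu = ln(X2/X1) / dt
= ln(2.5495/0.7146) / 2.86
= 0.4447 per day

0.4447 per day


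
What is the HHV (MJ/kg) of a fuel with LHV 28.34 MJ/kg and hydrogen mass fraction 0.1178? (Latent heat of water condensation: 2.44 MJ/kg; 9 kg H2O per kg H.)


HHV = LHV + H_frac * 9 * 2.44
= 28.34 + 0.1178 * 9 * 2.44
= 30.9269 MJ/kg

30.9269 MJ/kg


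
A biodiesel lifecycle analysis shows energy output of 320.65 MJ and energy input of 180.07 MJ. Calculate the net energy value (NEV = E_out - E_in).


NEV = E_out - E_in
= 320.65 - 180.07
= 140.5800 MJ

140.5800 MJ


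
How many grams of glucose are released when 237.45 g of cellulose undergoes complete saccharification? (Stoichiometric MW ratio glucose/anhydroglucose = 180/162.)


glucose = cellulose * 180/162
= 237.45 * 180/162
= 263.8333 g

263.8333 g


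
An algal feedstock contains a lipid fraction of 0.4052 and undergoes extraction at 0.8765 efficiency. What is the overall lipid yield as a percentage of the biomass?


Y = lipid_content * extraction_eff * 100
= 0.4052 * 0.8765 * 100
= 35.5158%

35.5158%


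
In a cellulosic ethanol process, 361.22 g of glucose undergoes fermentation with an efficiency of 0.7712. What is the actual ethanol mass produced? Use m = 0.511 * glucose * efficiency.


Actual ethanol: m = 0.511 * 361.22 * 0.7712
m = 142.3507 g

142.3507 g


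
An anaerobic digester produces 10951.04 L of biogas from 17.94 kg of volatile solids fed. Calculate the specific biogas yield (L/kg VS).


Y = V / VS
= 10951.04 / 17.94
= 610.4259 L/kg VS

610.4259 L/kg VS


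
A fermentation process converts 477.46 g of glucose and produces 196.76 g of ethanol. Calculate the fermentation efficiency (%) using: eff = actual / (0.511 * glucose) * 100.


Fermentation efficiency = (actual / (0.511 * glucose)) * 100
= (196.76 / (0.511 * 477.46)) * 100
= 80.6453%

80.6453%


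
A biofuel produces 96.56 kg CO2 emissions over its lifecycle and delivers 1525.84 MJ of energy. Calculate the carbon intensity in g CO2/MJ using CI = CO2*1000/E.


CI = CO2 * 1000 / E
= 96.56 * 1000 / 1525.84
= 63.2832 g CO2/MJ

63.2832 g CO2/MJ


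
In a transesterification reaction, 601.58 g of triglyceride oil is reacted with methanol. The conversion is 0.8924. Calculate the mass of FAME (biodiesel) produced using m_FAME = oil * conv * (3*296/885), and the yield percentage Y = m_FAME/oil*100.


m_FAME = oil * conv * (3 * 296 / 885) = oil * conv * (888/885)
= 601.58 * 0.8924 * 888 / 885
= 538.6698 g
Y = m_FAME / oil * 100 = conv * (888/885) * 100
= 0.8924 * 888 / 885 * 100
= 89.54%

538.6698 g FAME; Y = 89.54%


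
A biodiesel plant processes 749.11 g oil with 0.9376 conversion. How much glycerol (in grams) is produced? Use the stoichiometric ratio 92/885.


glycerol = oil * conv * (92/885)
= 749.11 * 0.9376 * 92 / 885
= 73.0143 g

73.0143 g


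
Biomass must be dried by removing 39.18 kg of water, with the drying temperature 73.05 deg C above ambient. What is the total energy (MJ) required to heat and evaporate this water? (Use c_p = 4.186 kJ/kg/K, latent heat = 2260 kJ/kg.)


E = m_water * (4.186 * dT + 2260) / 1000
= 39.18 * (4.186 * 73.05 + 2260) / 1000
= 100.5275 MJ

100.5275 MJ


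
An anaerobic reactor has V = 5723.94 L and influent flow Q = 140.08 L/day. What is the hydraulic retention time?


HRT = V / Q
= 5723.94 / 140.08
= 40.8619 days

40.8619 days


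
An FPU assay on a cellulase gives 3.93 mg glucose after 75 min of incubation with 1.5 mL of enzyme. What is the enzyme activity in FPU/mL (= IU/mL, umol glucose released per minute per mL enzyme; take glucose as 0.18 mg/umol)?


Activity = glucose_mg / (0.18 mg/umol * V_mL * t_min)
= 3.93 / (0.18 * 1.5 * 75)
= 0.1941 FPU/mL

0.1941 FPU/mL


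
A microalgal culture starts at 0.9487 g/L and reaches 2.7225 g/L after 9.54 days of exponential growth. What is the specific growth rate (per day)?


mu = ln(X2/X1) / dt
= ln(2.7225/0.9487) / 9.54
= 0.1105 per day

0.1105 per day


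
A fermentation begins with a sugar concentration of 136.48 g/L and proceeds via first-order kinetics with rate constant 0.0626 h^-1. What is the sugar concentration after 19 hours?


S = S0 * exp(-k * t)
S = 136.48 * exp(-0.0626 * 19)
S = 41.5450 g/L

41.5450 g/L


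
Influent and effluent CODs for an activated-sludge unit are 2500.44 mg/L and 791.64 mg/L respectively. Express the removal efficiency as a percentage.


eta = (COD_in - COD_out) / COD_in * 100
= (2500.44 - 791.64) / 2500.44 * 100
= 68.3400%

68.3400%


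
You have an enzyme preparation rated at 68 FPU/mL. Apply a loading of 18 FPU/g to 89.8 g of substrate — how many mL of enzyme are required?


V = dosage * m_sub / activity
V = 18 * 89.8 / 68
V = 23.7706 mL

23.7706 mL


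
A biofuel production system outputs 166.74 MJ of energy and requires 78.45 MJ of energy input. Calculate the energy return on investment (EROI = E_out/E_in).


EROI = E_out / E_in
= 166.74 / 78.45
= 2.1254

2.1254


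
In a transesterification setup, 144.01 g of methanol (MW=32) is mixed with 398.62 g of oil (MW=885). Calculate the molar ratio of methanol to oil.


Molar ratio = n_MeOH / n_oil = (MeOH/32) / (oil/885) = (MeOH * 885) / (32 * oil)
= (144.01 * 885) / (32 * 398.62)
= 9.9914

9.9914


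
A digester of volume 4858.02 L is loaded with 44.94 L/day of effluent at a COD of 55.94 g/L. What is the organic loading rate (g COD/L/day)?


OLR = Q * S / V
= 44.94 * 55.94 / 4858.02
= 0.5175 g/L/day

0.5175 g/L/day


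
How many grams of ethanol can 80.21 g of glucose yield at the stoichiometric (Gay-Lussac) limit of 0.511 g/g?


Theoretical ethanol yield: m_EtOH = 0.511 * m_glucose
m_EtOH = 0.511 * 80.21 = 40.9873 g

40.9873 g


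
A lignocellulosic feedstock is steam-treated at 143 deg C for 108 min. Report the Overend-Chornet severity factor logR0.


logR0 = log10(t * exp((T - 100) / 14.75))
= log10(108 * exp((143 - 100) / 14.75))
= 3.2995

3.2995


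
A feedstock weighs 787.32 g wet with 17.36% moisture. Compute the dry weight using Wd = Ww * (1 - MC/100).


Wd = Ww * (1 - MC/100)
= 787.32 * (1 - 17.36/100)
= 650.6412 g

650.6412 g


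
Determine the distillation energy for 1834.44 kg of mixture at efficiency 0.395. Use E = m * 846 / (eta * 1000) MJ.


E = m * 846 / (eta * 1000)
= 1834.44 * 846 / (0.395 * 1000)
= 3928.9525 MJ

3928.9525 MJ


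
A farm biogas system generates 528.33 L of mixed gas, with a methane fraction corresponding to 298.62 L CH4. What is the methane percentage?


CH4% = V_CH4 / V_total * 100
= 298.62 / 528.33 * 100
= 56.5215%

56.5215%


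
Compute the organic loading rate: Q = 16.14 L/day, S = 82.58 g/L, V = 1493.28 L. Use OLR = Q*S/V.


OLR = Q * S / V
= 16.14 * 82.58 / 1493.28
= 0.8926 g/L/day

0.8926 g/L/day


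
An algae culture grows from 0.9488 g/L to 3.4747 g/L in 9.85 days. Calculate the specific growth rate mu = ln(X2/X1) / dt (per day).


mu = ln(X2/X1) / dt
= ln(3.4747/0.9488) / 9.85
= 0.1318 per day

0.1318 per day


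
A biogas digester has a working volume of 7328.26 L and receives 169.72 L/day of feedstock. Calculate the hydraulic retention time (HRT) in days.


HRT = V / Q
= 7328.26 / 169.72
= 43.1785 days

43.1785 days


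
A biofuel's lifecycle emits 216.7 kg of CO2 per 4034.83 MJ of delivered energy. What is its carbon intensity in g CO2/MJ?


CI = CO2 * 1000 / E
= 216.7 * 1000 / 4034.83
= 53.7073 g CO2/MJ

53.7073 g CO2/MJ


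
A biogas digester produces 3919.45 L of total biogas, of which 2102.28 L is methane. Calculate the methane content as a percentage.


CH4% = V_CH4 / V_total * 100
= 2102.28 / 3919.45 * 100
= 53.6371%

53.6371%


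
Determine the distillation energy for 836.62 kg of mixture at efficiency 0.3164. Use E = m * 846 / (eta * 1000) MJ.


E = m * 846 / (eta * 1000)
= 836.62 * 846 / (0.3164 * 1000)
= 2236.9802 MJ

2236.9802 MJ


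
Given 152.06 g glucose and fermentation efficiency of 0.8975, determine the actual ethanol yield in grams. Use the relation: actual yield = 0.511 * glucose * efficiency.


Actual ethanol: m = 0.511 * 152.06 * 0.8975
m = 69.7381 g

69.7381 g


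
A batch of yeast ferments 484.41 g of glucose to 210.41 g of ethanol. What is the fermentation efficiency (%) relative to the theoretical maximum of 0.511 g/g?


Fermentation efficiency = (actual / (0.511 * glucose)) * 100
= (210.41 / (0.511 * 484.41)) * 100
= 85.0026%

85.0026%


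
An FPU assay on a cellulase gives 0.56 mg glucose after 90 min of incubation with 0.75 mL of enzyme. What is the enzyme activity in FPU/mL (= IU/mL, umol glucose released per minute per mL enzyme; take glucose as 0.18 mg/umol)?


Activity = glucose_mg / (0.18 mg/umol * V_mL * t_min)
= 0.56 / (0.18 * 0.75 * 90)
= 0.0461 FPU/mL

0.0461 FPU/mL


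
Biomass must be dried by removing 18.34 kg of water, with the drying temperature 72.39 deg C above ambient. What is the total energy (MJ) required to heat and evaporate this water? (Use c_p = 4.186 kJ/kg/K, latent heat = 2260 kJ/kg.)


E = m_water * (4.186 * dT + 2260) / 1000
= 18.34 * (4.186 * 72.39 + 2260) / 1000
= 47.0059 MJ

47.0059 MJ


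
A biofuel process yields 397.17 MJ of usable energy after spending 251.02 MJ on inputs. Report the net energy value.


NEV = E_out - E_in
= 397.17 - 251.02
= 146.1500 MJ

146.1500 MJ


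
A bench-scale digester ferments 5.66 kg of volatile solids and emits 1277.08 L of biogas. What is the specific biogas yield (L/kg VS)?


Y = V / VS
= 1277.08 / 5.66
= 225.6325 L/kg VS

225.6325 L/kg VS


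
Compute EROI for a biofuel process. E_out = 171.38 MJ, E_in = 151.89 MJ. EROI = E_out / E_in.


EROI = E_out / E_in
= 171.38 / 151.89
= 1.1283

1.1283


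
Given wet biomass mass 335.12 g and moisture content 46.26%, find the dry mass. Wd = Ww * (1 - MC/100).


Wd = Ww * (1 - MC/100)
= 335.12 * (1 - 46.26/100)
= 180.0935 g

180.0935 g


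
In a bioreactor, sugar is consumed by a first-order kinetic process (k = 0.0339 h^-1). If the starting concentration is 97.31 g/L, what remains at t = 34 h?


S = S0 * exp(-k * t)
S = 97.31 * exp(-0.0339 * 34)
S = 30.7319 g/L

30.7319 g/L


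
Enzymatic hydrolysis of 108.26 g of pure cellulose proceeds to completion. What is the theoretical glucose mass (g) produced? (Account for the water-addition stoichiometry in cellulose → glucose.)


glucose = cellulose * 180/162
= 108.26 * 180/162
= 120.2889 g

120.2889 g


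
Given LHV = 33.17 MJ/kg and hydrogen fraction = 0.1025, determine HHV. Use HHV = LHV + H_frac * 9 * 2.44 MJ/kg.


HHV = LHV + H_frac * 9 * 2.44
= 33.17 + 0.1025 * 9 * 2.44
= 35.4209 MJ/kg

35.4209 MJ/kg


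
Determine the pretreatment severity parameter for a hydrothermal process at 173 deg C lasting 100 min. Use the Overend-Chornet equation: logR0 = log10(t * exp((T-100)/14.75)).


logR0 = log10(t * exp((T - 100) / 14.75))
= log10(100 * exp((173 - 100) / 14.75))
= 4.1494

4.1494


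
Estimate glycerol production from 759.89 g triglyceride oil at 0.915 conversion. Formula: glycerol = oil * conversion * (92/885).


glycerol = oil * conv * (92/885)
= 759.89 * 0.915 * 92 / 885
= 72.2797 g

72.2797 g


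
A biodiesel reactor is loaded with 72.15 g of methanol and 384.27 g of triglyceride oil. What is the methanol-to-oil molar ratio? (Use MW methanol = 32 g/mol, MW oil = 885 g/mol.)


Molar ratio = n_MeOH / n_oil = (MeOH/32) / (oil/885) = (MeOH * 885) / (32 * oil)
= (72.15 * 885) / (32 * 384.27)
= 5.1927

5.1927


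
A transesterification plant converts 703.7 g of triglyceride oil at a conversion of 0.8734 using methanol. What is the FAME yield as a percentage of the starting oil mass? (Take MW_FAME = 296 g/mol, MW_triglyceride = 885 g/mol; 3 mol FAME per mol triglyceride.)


m_FAME = oil * conv * (3 * 296 / 885) = oil * conv * (888/885)
= 703.7 * 0.8734 * 888 / 885
= 616.6950 g
Y = m_FAME / oil * 100 = conv * (888/885) * 100
= 0.8734 * 888 / 885 * 100
= 87.64%

87.64%


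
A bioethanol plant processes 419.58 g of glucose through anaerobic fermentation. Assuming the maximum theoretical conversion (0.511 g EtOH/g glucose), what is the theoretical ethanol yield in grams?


Theoretical ethanol yield: m_EtOH = 0.511 * m_glucose
m_EtOH = 0.511 * 419.58 = 214.4054 g

214.4054 g


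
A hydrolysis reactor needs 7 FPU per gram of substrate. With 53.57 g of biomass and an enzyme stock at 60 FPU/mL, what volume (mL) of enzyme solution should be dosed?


V = dosage * m_sub / activity
V = 7 * 53.57 / 60
V = 6.2498 mL

6.2498 mL


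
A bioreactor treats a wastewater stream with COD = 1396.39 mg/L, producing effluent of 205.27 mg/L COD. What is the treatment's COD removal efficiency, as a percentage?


eta = (COD_in - COD_out) / COD_in * 100
= (1396.39 - 205.27) / 1396.39 * 100
= 85.3000%

85.3000%


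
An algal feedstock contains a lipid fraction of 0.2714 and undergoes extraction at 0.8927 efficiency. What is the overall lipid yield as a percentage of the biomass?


Y = lipid_content * extraction_eff * 100
= 0.2714 * 0.8927 * 100
= 24.2279%

24.2279%


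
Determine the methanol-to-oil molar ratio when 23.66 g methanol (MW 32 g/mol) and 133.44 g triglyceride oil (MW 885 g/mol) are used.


Molar ratio = n_MeOH / n_oil = (MeOH/32) / (oil/885) = (MeOH * 885) / (32 * oil)
= (23.66 * 885) / (32 * 133.44)
= 4.9037

4.9037


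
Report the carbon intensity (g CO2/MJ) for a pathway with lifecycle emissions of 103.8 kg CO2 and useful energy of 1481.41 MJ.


CI = CO2 * 1000 / E
= 103.8 * 1000 / 1481.41
= 70.0684 g CO2/MJ

70.0684 g CO2/MJ


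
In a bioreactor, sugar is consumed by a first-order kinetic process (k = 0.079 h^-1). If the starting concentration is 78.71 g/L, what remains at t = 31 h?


S = S0 * exp(-k * t)
S = 78.71 * exp(-0.079 * 31)
S = 6.7990 g/L

6.7990 g/L


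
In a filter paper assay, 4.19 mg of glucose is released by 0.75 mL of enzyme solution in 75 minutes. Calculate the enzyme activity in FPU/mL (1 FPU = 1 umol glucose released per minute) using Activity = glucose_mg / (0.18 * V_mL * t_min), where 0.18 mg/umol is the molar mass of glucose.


Activity = glucose_mg / (0.18 mg/umol * V_mL * t_min)
= 4.19 / (0.18 * 0.75 * 75)
= 0.4138 FPU/mL

0.4138 FPU/mL


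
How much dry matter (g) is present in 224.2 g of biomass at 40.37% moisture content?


Wd = Ww * (1 - MC/100)
= 224.2 * (1 - 40.37/100)
= 133.6905 g

133.6905 g


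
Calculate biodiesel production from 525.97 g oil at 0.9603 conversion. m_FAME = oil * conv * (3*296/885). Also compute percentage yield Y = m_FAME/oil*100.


m_FAME = oil * conv * (3 * 296 / 885) = oil * conv * (888/885)
= 525.97 * 0.9603 * 888 / 885
= 506.8012 g
Y = m_FAME / oil * 100 = conv * (888/885) * 100
= 0.9603 * 888 / 885 * 100
= 96.36%

506.8012 g FAME; Y = 96.36%


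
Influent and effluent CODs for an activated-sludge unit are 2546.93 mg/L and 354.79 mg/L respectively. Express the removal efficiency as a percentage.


eta = (COD_in - COD_out) / COD_in * 100
= (2546.93 - 354.79) / 2546.93 * 100
= 86.0699%

86.0699%


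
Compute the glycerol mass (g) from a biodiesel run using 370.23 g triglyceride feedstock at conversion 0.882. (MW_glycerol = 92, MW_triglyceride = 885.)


glycerol = oil * conv * (92/885)
= 370.23 * 0.882 * 92 / 885
= 33.9457 g

33.9457 g


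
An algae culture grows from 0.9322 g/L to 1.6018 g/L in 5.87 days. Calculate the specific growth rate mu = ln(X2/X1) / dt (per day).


mu = ln(X2/X1) / dt
= ln(1.6018/0.9322) / 5.87
= 0.0922 per day

0.0922 per day


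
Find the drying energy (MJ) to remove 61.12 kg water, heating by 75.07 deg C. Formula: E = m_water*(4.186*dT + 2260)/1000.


E = m_water * (4.186 * dT + 2260) / 1000
= 61.12 * (4.186 * 75.07 + 2260) / 1000
= 157.3377 MJ

157.3377 MJ


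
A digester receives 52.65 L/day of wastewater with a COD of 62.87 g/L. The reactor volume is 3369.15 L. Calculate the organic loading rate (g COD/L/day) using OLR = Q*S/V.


OLR = Q * S / V
= 52.65 * 62.87 / 3369.15
= 0.9825 g/L/day

0.9825 g/L/day


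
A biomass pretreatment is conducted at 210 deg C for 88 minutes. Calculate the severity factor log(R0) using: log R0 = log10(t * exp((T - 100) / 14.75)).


logR0 = log10(t * exp((T - 100) / 14.75))
= log10(88 * exp((210 - 100) / 14.75))
= 5.1833

5.1833


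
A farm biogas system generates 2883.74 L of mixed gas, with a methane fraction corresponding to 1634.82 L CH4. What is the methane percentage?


CH4% = V_CH4 / V_total * 100
= 1634.82 / 2883.74 * 100
= 56.6910%

56.6910%


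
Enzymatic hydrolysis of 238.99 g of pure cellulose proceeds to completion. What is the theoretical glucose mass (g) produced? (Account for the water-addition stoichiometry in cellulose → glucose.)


glucose = cellulose * 180/162
= 238.99 * 180/162
= 265.5444 g

265.5444 g


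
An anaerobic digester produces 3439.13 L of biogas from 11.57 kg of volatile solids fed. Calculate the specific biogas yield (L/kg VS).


Y = V / VS
= 3439.13 / 11.57
= 297.2455 L/kg VS

297.2455 L/kg VS


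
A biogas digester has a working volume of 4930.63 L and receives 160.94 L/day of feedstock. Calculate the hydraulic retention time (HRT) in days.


HRT = V / Q
= 4930.63 / 160.94
= 30.6364 days

30.6364 days


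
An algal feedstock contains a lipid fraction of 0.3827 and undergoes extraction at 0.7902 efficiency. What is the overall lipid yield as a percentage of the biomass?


Y = lipid_content * extraction_eff * 100
= 0.3827 * 0.7902 * 100
= 30.2410%

30.2410%


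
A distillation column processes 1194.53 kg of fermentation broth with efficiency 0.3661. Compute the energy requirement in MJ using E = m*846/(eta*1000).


E = m * 846 / (eta * 1000)
= 1194.53 * 846 / (0.3661 * 1000)
= 2760.3725 MJ

2760.3725 MJ


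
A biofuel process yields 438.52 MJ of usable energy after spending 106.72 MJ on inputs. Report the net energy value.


NEV = E_out - E_in
= 438.52 - 106.72
= 331.8000 MJ

331.8000 MJ


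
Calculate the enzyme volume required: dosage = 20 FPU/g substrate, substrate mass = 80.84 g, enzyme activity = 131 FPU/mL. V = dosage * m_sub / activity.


V = dosage * m_sub / activity
V = 20 * 80.84 / 131
V = 12.3420 mL

12.3420 mL


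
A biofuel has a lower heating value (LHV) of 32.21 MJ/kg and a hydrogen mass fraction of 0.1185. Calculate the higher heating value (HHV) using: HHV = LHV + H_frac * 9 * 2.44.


HHV = LHV + H_frac * 9 * 2.44
= 32.21 + 0.1185 * 9 * 2.44
= 34.8123 MJ/kg

34.8123 MJ/kg


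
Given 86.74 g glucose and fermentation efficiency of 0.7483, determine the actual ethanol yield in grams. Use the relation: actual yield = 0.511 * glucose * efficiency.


Actual ethanol: m = 0.511 * 86.74 * 0.7483
m = 33.1678 g

33.1678 g


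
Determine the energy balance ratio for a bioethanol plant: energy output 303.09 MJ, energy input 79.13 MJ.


EROI = E_out / E_in
= 303.09 / 79.13
= 3.8303

3.8303


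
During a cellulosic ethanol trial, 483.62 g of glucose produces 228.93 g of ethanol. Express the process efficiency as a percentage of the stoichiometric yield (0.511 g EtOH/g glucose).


Fermentation efficiency = (actual / (0.511 * glucose)) * 100
= (228.93 / (0.511 * 483.62)) * 100
= 92.6355%

92.6355%


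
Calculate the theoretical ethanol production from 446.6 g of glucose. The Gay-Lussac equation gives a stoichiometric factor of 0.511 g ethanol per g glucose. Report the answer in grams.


Theoretical ethanol yield: m_EtOH = 0.511 * m_glucose
m_EtOH = 0.511 * 446.6 = 228.2126 g

228.2126 g


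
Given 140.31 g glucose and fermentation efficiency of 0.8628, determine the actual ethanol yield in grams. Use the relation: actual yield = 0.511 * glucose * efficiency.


Actual ethanol: m = 0.511 * 140.31 * 0.8628
m = 61.8614 g

61.8614 g


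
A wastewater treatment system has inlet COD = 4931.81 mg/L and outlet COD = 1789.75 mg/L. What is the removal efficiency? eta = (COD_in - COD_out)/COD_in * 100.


eta = (COD_in - COD_out) / COD_in * 100
= (4931.81 - 1789.75) / 4931.81 * 100
= 63.7101%

63.7101%


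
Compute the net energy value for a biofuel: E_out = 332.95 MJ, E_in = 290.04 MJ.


NEV = E_out - E_in
= 332.95 - 290.04
= 42.9100 MJ

42.9100 MJ


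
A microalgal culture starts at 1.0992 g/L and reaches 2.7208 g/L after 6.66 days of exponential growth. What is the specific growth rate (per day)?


mu = ln(X2/X1) / dt
= ln(2.7208/1.0992) / 6.66
= 0.1361 per day

0.1361 per day


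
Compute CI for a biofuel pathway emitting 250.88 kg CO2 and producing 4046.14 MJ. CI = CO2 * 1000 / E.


CI = CO2 * 1000 / E
= 250.88 * 1000 / 4046.14
= 62.0048 g CO2/MJ

62.0048 g CO2/MJ


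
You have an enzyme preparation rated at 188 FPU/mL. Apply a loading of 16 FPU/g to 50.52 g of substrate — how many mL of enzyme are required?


V = dosage * m_sub / activity
V = 16 * 50.52 / 188
V = 4.2996 mL

4.2996 mL


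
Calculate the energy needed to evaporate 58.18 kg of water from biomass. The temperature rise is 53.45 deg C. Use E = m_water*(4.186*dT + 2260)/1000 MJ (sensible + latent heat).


E = m_water * (4.186 * dT + 2260) / 1000
= 58.18 * (4.186 * 53.45 + 2260) / 1000
= 144.5041 MJ

144.5041 MJ


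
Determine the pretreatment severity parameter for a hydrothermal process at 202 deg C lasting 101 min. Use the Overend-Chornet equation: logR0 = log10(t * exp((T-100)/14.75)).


logR0 = log10(t * exp((T - 100) / 14.75))
= log10(101 * exp((202 - 100) / 14.75))
= 5.0076

5.0076


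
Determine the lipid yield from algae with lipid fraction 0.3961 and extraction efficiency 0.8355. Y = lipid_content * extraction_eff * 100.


Y = lipid_content * extraction_eff * 100
= 0.3961 * 0.8355 * 100
= 33.0942%

33.0942%


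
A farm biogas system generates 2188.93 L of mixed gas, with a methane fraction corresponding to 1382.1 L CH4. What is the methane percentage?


CH4% = V_CH4 / V_total * 100
= 1382.1 / 2188.93 * 100
= 63.1404%

63.1404%


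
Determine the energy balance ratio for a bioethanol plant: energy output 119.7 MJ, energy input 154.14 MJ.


EROI = E_out / E_in
= 119.7 / 154.14
= 0.7766

0.7766


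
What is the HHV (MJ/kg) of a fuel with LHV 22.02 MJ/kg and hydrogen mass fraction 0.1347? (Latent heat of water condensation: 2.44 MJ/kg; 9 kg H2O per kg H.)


HHV = LHV + H_frac * 9 * 2.44
= 22.02 + 0.1347 * 9 * 2.44
= 24.9780 MJ/kg

24.9780 MJ/kg


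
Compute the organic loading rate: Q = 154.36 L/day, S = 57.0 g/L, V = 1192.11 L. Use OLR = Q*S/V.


OLR = Q * S / V
= 154.36 * 57.0 / 1192.11
= 7.3806 g/L/day

7.3806 g/L/day


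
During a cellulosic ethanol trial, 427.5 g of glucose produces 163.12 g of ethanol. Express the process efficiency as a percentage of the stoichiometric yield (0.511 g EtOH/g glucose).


Fermentation efficiency = (actual / (0.511 * glucose)) * 100
= (163.12 / (0.511 * 427.5)) * 100
= 74.6707%

74.6707%


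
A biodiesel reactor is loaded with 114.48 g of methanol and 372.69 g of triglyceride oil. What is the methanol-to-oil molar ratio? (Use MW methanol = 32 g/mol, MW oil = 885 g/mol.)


Molar ratio = n_MeOH / n_oil = (MeOH/32) / (oil/885) = (MeOH * 885) / (32 * oil)
= (114.48 * 885) / (32 * 372.69)
= 8.4952

8.4952


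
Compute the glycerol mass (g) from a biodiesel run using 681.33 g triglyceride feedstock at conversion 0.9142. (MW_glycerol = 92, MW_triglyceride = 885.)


glycerol = oil * conv * (92/885)
= 681.33 * 0.9142 * 92 / 885
= 64.7505 g

64.7505 g


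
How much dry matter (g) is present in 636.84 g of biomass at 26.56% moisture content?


Wd = Ww * (1 - MC/100)
= 636.84 * (1 - 26.56/100)
= 467.6953 g

467.6953 g


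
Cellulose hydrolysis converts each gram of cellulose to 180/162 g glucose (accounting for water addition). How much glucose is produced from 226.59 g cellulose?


glucose = cellulose * 180/162
= 226.59 * 180/162
= 251.7667 g

251.7667 g


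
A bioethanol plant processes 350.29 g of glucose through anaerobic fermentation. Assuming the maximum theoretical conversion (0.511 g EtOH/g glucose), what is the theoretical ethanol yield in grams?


Theoretical ethanol yield: m_EtOH = 0.511 * m_glucose
m_EtOH = 0.511 * 350.29 = 178.9982 g

178.9982 g


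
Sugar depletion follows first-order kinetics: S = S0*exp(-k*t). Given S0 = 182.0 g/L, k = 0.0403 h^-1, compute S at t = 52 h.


S = S0 * exp(-k * t)
S = 182.0 * exp(-0.0403 * 52)
S = 22.3853 g/L

22.3853 g/L


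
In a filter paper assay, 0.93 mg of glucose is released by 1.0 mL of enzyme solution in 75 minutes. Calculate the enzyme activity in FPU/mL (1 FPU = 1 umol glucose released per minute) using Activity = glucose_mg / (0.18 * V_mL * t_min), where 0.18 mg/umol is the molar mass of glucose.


Activity = glucose_mg / (0.18 mg/umol * V_mL * t_min)
= 0.93 / (0.18 * 1.0 * 75)
= 0.0689 FPU/mL

0.0689 FPU/mL


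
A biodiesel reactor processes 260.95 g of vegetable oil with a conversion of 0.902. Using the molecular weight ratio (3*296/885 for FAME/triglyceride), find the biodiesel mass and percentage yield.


m_FAME = oil * conv * (3 * 296 / 885) = oil * conv * (888/885)
= 260.95 * 0.902 * 888 / 885
= 236.1748 g
Y = m_FAME / oil * 100 = conv * (888/885) * 100
= 0.902 * 888 / 885 * 100
= 90.51%

236.1748 g FAME; Y = 90.51%


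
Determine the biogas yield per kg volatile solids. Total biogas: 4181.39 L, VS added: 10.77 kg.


Y = V / VS
= 4181.39 / 10.77
= 388.2442 L/kg VS

388.2442 L/kg VS


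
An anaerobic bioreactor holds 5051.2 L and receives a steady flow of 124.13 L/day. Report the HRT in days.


HRT = V / Q
= 5051.2 / 124.13
= 40.6928 days

40.6928 days


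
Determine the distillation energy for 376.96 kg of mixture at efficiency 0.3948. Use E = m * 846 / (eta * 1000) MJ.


E = m * 846 / (eta * 1000)
= 376.96 * 846 / (0.3948 * 1000)
= 807.7714 MJ

807.7714 MJ


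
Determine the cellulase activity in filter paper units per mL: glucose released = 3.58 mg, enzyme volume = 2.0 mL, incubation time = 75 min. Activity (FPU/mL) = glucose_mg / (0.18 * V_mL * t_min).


Activity = glucose_mg / (0.18 mg/umol * V_mL * t_min)
= 3.58 / (0.18 * 2.0 * 75)
= 0.1326 FPU/mL

0.1326 FPU/mL


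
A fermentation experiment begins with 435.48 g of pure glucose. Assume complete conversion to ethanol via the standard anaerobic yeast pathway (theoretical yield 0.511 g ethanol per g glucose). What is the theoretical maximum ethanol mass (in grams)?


Theoretical ethanol yield: m_EtOH = 0.511 * m_glucose
m_EtOH = 0.511 * 435.48 = 222.5303 g

222.5303 g


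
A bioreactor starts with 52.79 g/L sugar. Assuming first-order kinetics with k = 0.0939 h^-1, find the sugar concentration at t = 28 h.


S = S0 * exp(-k * t)
S = 52.79 * exp(-0.0939 * 28)
S = 3.8081 g/L

3.8081 g/L


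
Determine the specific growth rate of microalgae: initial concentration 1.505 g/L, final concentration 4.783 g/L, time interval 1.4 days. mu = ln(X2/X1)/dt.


mu = ln(X2/X1) / dt
= ln(4.783/1.505) / 1.4
= 0.8259 per day

0.8259 per day


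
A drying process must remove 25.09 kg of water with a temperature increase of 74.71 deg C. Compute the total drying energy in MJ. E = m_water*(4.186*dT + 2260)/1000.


E = m_water * (4.186 * dT + 2260) / 1000
= 25.09 * (4.186 * 74.71 + 2260) / 1000
= 64.5499 MJ

64.5499 MJ


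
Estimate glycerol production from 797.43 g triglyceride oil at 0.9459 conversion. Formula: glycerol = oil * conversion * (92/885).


glycerol = oil * conv * (92/885)
= 797.43 * 0.9459 * 92 / 885
= 78.4120 g

78.4120 g


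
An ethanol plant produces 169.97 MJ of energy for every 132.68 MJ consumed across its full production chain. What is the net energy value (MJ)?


NEV = E_out - E_in
= 169.97 - 132.68
= 37.2900 MJ

37.2900 MJ


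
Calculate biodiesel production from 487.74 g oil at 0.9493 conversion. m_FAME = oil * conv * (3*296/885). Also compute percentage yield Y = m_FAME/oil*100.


m_FAME = oil * conv * (3 * 296 / 885) = oil * conv * (888/885)
= 487.74 * 0.9493 * 888 / 885
= 464.5811 g
Y = m_FAME / oil * 100 = conv * (888/885) * 100
= 0.9493 * 888 / 885 * 100
= 95.25%

464.5811 g FAME; Y = 95.25%


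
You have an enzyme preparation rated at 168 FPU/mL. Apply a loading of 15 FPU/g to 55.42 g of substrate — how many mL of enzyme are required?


V = dosage * m_sub / activity
V = 15 * 55.42 / 168
V = 4.9482 mL

4.9482 mL


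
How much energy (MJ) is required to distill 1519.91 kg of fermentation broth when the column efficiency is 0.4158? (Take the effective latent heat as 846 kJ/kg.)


E = m * 846 / (eta * 1000)
= 1519.91 * 846 / (0.4158 * 1000)
= 3092.4576 MJ

3092.4576 MJ


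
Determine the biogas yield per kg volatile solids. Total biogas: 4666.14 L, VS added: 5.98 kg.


Y = V / VS
= 4666.14 / 5.98
= 780.2910 L/kg VS

780.2910 L/kg VS


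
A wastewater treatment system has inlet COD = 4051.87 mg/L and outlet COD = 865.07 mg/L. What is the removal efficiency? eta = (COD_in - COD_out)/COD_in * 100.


eta = (COD_in - COD_out) / COD_in * 100
= (4051.87 - 865.07) / 4051.87 * 100
= 78.6501%

78.6501%


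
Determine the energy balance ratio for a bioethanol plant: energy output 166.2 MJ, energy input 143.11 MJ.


EROI = E_out / E_in
= 166.2 / 143.11
= 1.1613

1.1613


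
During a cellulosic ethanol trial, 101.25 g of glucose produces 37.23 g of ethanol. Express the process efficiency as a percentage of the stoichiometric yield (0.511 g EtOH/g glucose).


Fermentation efficiency = (actual / (0.511 * glucose)) * 100
= (37.23 / (0.511 * 101.25)) * 100
= 71.9577%

71.9577%


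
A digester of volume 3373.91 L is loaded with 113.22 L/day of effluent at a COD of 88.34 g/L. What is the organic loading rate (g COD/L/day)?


OLR = Q * S / V
= 113.22 * 88.34 / 3373.91
= 2.9645 g/L/day

2.9645 g/L/day


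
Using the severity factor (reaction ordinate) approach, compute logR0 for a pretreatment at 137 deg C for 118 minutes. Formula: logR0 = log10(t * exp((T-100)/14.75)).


logR0 = log10(t * exp((T - 100) / 14.75))
= log10(118 * exp((137 - 100) / 14.75))
= 3.1613

3.1613


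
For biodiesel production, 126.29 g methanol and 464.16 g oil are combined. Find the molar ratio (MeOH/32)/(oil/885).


Molar ratio = n_MeOH / n_oil = (MeOH/32) / (oil/885) = (MeOH * 885) / (32 * oil)
= (126.29 * 885) / (32 * 464.16)
= 7.5248

7.5248


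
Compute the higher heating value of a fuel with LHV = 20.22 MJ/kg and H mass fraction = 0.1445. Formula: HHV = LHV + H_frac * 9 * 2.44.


HHV = LHV + H_frac * 9 * 2.44
= 20.22 + 0.1445 * 9 * 2.44
= 23.3932 MJ/kg

23.3932 MJ/kg


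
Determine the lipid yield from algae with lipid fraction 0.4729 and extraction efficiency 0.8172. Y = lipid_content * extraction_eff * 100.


Y = lipid_content * extraction_eff * 100
= 0.4729 * 0.8172 * 100
= 38.6454%

38.6454%


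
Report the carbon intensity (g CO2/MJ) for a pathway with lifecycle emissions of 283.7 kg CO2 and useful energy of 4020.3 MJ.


CI = CO2 * 1000 / E
= 283.7 * 1000 / 4020.3
= 70.5669 g CO2/MJ

70.5669 g CO2/MJ


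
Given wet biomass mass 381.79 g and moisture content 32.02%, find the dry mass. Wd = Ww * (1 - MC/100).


Wd = Ww * (1 - MC/100)
= 381.79 * (1 - 32.02/100)
= 259.5408 g

259.5408 g


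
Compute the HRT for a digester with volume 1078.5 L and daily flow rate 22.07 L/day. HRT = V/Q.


HRT = V / Q
= 1078.5 / 22.07
= 48.8672 days

48.8672 days


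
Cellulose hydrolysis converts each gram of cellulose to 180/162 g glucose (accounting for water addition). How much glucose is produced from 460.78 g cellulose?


glucose = cellulose * 180/162
= 460.78 * 180/162
= 511.9778 g

511.9778 g


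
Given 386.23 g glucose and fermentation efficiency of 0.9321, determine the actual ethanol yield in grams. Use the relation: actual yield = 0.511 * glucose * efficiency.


Actual ethanol: m = 0.511 * 386.23 * 0.9321
m = 183.9625 g

183.9625 g


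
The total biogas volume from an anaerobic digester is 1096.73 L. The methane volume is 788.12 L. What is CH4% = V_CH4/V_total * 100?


CH4% = V_CH4 / V_total * 100
= 788.12 / 1096.73 * 100
= 71.8609%

71.8609%


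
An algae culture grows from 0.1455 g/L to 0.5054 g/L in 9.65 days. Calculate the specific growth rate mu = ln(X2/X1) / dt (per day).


mu = ln(X2/X1) / dt
= ln(0.5054/0.1455) / 9.65
= 0.1290 per day

0.1290 per day


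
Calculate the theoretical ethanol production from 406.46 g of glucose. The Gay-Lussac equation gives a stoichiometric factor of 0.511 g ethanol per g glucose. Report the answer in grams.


Theoretical ethanol yield: m_EtOH = 0.511 * m_glucose
m_EtOH = 0.511 * 406.46 = 207.7011 g

207.7011 g


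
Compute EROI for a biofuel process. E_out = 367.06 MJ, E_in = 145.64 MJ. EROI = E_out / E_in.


EROI = E_out / E_in
= 367.06 / 145.64
= 2.5203

2.5203


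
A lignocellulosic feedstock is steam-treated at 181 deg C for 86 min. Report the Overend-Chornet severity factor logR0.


logR0 = log10(t * exp((T - 100) / 14.75))
= log10(86 * exp((181 - 100) / 14.75))
= 4.3194

4.3194


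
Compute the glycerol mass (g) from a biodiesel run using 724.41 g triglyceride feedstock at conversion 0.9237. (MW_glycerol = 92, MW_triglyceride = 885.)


glycerol = oil * conv * (92/885)
= 724.41 * 0.9237 * 92 / 885
= 69.5601 g

69.5601 g


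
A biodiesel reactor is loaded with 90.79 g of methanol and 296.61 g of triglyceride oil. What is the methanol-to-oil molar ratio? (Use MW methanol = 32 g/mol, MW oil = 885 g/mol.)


Molar ratio = n_MeOH / n_oil = (MeOH/32) / (oil/885) = (MeOH * 885) / (32 * oil)
= (90.79 * 885) / (32 * 296.61)
= 8.4654

8.4654


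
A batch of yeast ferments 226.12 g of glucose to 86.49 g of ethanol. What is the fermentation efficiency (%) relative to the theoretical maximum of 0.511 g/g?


Fermentation efficiency = (actual / (0.511 * glucose)) * 100
= (86.49 / (0.511 * 226.12)) * 100
= 74.8525%

74.8525%


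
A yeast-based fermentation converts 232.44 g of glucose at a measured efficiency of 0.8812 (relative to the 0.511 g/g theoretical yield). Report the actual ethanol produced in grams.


Actual ethanol: m = 0.511 * 232.44 * 0.8812
m = 104.6662 g

104.6662 g


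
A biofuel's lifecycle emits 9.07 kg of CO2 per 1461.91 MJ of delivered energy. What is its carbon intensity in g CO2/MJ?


CI = CO2 * 1000 / E
= 9.07 * 1000 / 1461.91
= 6.2042 g CO2/MJ

6.2042 g CO2/MJ
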